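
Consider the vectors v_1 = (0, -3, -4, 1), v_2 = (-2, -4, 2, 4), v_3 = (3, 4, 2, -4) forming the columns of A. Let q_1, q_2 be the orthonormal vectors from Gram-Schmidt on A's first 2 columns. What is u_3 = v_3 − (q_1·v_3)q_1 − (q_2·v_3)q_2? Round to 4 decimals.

v_1 = (0, -3, -4, 1); ‖v_1‖ = 5.0990, so q_1 = (0.0000, -0.5883, -0.7845, 0.1961).
q_1·v_2 = 0.0000·(-2) + (-0.5883)·(-4) + (-0.7845)·2 + 0.1961·4 = 1.5689.
u_2 = v_2 − 1.5689·q_1 = (-2.0000, -3.0769, 3.2308, 3.6923).
‖u_2‖ = 6.1269, so q_2 = (-0.3264, -0.5022, 0.5273, 0.6026).
q_1·v_3 = 0.0000·3 + (-0.5883)·4 + (-0.7845)·2 + 0.1961·(-4) = -4.7068; q_2·v_3 = (-0.3264)·3 + (-0.5022)·4 + 0.5273·2 + 0.6026·(-4) = -4.3440.
u_3 = v_3 + 4.7068·q_1 + 4.3440·q_2 = (1.5820, -0.9508, 0.5984, -0.4590).

u_3 = (1.5820, -0.9508, 0.5984, -0.4590)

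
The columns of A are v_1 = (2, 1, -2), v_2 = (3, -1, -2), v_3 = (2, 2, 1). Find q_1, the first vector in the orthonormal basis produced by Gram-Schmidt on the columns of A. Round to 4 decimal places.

q_1 = v_1/‖v_1‖ = (2, 1, -2)/3.0000 = (0.6667, 0.3333, -0.6667).

q_1 = (0.6667, 0.3333, -0.6667)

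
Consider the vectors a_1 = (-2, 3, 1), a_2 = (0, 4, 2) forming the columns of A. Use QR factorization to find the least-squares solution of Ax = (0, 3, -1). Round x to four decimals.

x = (0.2381, 0.3333)

q_1 = a_1/‖a_1‖ = (-2, 3, 1)/3.7417 = (-0.5345, 0.8018, 0.2673).
r_{12} = q_1·a_2 = 3.7417.
u_2 = a_2 − 3.7417·q_1 = (2.0000, 1.0000, 1.0000).
‖u_2‖ = 2.4495, so q_2 = (0.8165, 0.4082, 0.4082).
Qᵀb = (2.1381, 0.8165).
Back-substitute: x_2 = 0.8165/2.4495 = 0.3333.
x_1 = (2.1381 − 3.7417·0.3333)/3.7417 = 0.2381.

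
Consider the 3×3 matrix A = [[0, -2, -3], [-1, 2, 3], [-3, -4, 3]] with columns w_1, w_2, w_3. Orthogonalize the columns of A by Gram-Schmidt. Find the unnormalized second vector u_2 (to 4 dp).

w_1 = (0, -1, -3); ‖w_1‖ = 3.1623, so q_1 = (0.0000, -0.3162, -0.9487).
q_1·w_2 = 0.0000·(-2) + (-0.3162)·2 + (-0.9487)·(-4) = 3.1623.
u_2 = w_2 − 3.1623·q_1 = (-2.0000, 3.0000, -1.0000).

u_2 = (-2.0000, 3.0000, -1.0000)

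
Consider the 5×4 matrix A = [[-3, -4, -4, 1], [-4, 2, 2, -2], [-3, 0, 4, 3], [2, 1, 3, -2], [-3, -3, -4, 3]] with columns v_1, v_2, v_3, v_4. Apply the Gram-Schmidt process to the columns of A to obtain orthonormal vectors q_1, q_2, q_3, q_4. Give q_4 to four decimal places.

q_1 = v_1/‖v_1‖ = (-3, -4, -3, 2, -3)/6.8557 = (-0.4376, -0.5835, -0.4376, 0.2917, -0.4376).
r_{12} = q_1·v_2 = 2.1880.
u_2 = v_2 − 2.1880·q_1 = (-3.0426, 3.2766, 0.9574, 0.3617, -2.0426).
‖u_2‖ = 5.0212, so q_2 = (-0.6059, 0.6525, 0.1907, 0.0720, -0.4068).
r_{13} = q_1·v_3 = 1.4586; r_{23} = q_2·v_3 = 6.3348.
u_3 = v_3 − 1.4586·q_1 − 6.3348·q_2 = (0.4768, -1.2827, 3.4304, 2.1181, -0.7848).
‖u_3‖ = 4.3293, so q_3 = (0.1101, -0.2963, 0.7924, 0.4893, -0.1813).
r_{14} = q_1·v_4 = -2.4797; r_{24} = q_2·v_4 = -2.7034; r_{34} = q_3·v_4 = 1.5574.
u_4 = v_4 + 2.4797·q_1 + 2.7034·q_2 − 1.5574·q_3 = (-1.8947, -1.2213, 1.1963, -1.8439, 1.0975).
‖u_4‖ = 3.3342, so q_4 = (-0.5683, -0.3663, 0.3588, -0.5530, 0.3292).

q_4 = (-0.5683, -0.3663, 0.3588, -0.5530, 0.3292)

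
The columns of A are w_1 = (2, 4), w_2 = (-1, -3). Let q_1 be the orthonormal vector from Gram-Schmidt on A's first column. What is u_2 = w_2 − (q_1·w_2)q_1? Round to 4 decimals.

w_1 = (2, 4); ‖w_1‖ = 4.4721, so q_1 = (0.4472, 0.8944).
q_1·w_2 = 0.4472·(-1) + 0.8944·(-3) = -3.1305.
u_2 = w_2 + 3.1305·q_1 = (0.4000, -0.2000).

u_2 = (0.4000, -0.2000)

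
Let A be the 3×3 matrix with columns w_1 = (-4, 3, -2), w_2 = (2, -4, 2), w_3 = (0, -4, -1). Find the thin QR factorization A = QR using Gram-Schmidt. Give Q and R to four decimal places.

w_1 = (-4, 3, -2); ‖w_1‖ = 5.3852, so q_1 = (-0.7428, 0.5571, -0.3714).
q_1·w_2 = (-0.7428)·2 + 0.5571·(-4) + (-0.3714)·2 = -4.4567.
u_2 = w_2 + 4.4567·q_1 = (-1.3103, -1.5172, 0.3448).
‖u_2‖ = 2.0342, so q_2 = (-0.6442, -0.7459, 0.1695).
q_1·w_3 = (-0.7428)·0 + 0.5571·(-4) + (-0.3714)·(-1) = -1.8570; q_2·w_3 = (-0.6442)·0 + (-0.7459)·(-4) + 0.1695·(-1) = 2.8140.
u_3 = w_3 + 1.8570·q_1 − 2.8140·q_2 = (0.4333, -0.8667, -2.1667).
‖u_3‖ = 2.3735, so q_3 = (0.1826, -0.3651, -0.9129).

Q = [[-0.7428, -0.6442, 0.1826], [0.5571, -0.7459, -0.3651], [-0.3714, 0.1695, -0.9129]], R = [[5.3852, -4.4567, -1.8570], [0.0000, 2.0342, 2.8140], [0.0000, 0.0000, 2.3735]]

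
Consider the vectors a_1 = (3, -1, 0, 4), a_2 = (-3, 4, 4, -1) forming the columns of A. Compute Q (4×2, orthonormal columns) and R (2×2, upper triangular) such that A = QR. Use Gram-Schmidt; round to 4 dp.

Q = [[0.5883, -0.1869], [-0.1961, 0.6021], [0.0000, 0.7198], [0.7845, 0.2907]], R = [[5.0990, -3.3340], [0.0000, 5.5574]]

a_1 = (3, -1, 0, 4); ‖a_1‖ = 5.0990, so q_1 = (0.5883, -0.1961, 0.0000, 0.7845).
q_1·a_2 = 0.5883·(-3) + (-0.1961)·4 + 0.0000·4 + 0.7845·(-1) = -3.3340.
u_2 = a_2 + 3.3340·q_1 = (-1.0385, 3.3462, 4.0000, 1.6154).
‖u_2‖ = 5.5574, so q_2 = (-0.1869, 0.6021, 0.7198, 0.2907).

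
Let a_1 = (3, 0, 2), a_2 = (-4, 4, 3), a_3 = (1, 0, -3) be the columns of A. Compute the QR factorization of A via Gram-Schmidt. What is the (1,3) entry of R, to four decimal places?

a_1 = (3, 0, 2); ‖a_1‖ = 3.6056, so e_1 = (0.8321, 0.0000, 0.5547).
r_{13} = e_1·a_3 = -0.8321.

r_{13} = -0.8321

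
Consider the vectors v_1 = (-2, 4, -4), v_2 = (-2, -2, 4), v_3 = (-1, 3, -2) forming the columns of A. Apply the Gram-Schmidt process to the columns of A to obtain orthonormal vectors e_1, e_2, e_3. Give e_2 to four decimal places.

e_2 = (-0.8666, 0.0619, 0.4952)

v_1 = (-2, 4, -4); ‖v_1‖ = 6.0000, so e_1 = (-0.3333, 0.6667, -0.6667).
e_1·v_2 = (-0.3333)·(-2) + 0.6667·(-2) + (-0.6667)·4 = -3.3333.
u_2 = v_2 + 3.3333·e_1 = (-3.1111, 0.2222, 1.7778).
‖u_2‖ = 3.5901, so e_2 = (-0.8666, 0.0619, 0.4952).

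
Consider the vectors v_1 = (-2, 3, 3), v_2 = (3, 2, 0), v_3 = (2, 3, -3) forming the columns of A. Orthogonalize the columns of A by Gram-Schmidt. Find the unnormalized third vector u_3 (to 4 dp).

u_3 = (-1.1329, 1.6993, -2.4545)

e_1 = v_1/‖v_1‖ = (-2, 3, 3)/4.6904 = (-0.4264, 0.6396, 0.6396).
r_{12} = e_1·v_2 = 0.0000.
u_2 = v_2 − 0.0000·e_1 = (3.0000, 2.0000, 0.0000).
‖u_2‖ = 3.6056, so e_2 = (0.8321, 0.5547, 0.0000).
r_{13} = e_1·v_3 = -0.8528; r_{23} = e_2·v_3 = 3.3282.
u_3 = v_3 + 0.8528·e_1 − 3.3282·e_2 = (-1.1329, 1.6993, -2.4545).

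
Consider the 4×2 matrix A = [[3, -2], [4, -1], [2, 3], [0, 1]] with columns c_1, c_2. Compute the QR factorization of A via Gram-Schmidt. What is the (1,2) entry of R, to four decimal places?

c_1 = (3, 4, 2, 0); ‖c_1‖ = 5.3852, so e_1 = (0.5571, 0.7428, 0.3714, 0.0000).
r_{12} = e_1·c_2 = -0.7428.

r_{12} = -0.7428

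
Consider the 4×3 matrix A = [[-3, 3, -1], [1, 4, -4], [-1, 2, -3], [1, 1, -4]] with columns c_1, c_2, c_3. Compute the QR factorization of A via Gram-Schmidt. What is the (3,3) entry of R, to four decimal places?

c_1 = (-3, 1, -1, 1); ‖c_1‖ = 3.4641, so e_1 = (-0.8660, 0.2887, -0.2887, 0.2887).
e_1·c_2 = (-0.8660)·3 + 0.2887·4 + (-0.2887)·2 + 0.2887·1 = -1.7321.
u_2 = c_2 + 1.7321·e_1 = (1.5000, 4.5000, 1.5000, 1.5000).
‖u_2‖ = 5.1962, so e_2 = (0.2887, 0.8660, 0.2887, 0.2887).
e_1·c_3 = (-0.8660)·(-1) + 0.2887·(-4) + (-0.2887)·(-3) + 0.2887·(-4) = -0.5774; e_2·c_3 = 0.2887·(-1) + 0.8660·(-4) + 0.2887·(-3) + 0.2887·(-4) = -5.7735.
u_3 = c_3 + 0.5774·e_1 + 5.7735·e_2 = (0.1667, 1.1667, -1.5000, -2.1667).
r_{33} = ‖u_3‖ = 2.8868.

r_{33} = 2.8868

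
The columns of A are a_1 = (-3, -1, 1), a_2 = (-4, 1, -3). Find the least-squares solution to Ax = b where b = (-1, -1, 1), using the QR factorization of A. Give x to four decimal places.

a_1 = (-3, -1, 1); ‖a_1‖ = 3.3166, so e_1 = (-0.9045, -0.3015, 0.3015).
e_1·a_2 = (-0.9045)·(-4) + (-0.3015)·1 + 0.3015·(-3) = 2.4121.
u_2 = a_2 − 2.4121·e_1 = (-1.8182, 1.7273, -3.7273).
‖u_2‖ = 4.4924, so e_2 = (-0.4047, 0.3845, -0.8297).
Qᵀb = (1.5076, -0.8094).
Back-substitute: x_2 = -0.8094/4.4924 = -0.1802.
x_1 = (1.5076 − 2.4121·(-0.1802))/3.3166 = 0.5856.

x = (0.5856, -0.1802)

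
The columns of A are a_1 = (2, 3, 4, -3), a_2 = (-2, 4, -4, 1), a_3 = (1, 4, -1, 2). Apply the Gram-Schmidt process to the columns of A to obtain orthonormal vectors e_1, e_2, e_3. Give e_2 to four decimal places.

e_2 = (-0.2444, 0.8372, -0.4887, 0.0226)

a_1 = (2, 3, 4, -3); ‖a_1‖ = 6.1644, so e_1 = (0.3244, 0.4867, 0.6489, -0.4867).
e_1·a_2 = 0.3244·(-2) + 0.4867·4 + 0.6489·(-4) + (-0.4867)·1 = -1.7844.
u_2 = a_2 + 1.7844·e_1 = (-1.4211, 4.8684, -2.8421, 0.1316).
‖u_2‖ = 5.8151, so e_2 = (-0.2444, 0.8372, -0.4887, 0.0226).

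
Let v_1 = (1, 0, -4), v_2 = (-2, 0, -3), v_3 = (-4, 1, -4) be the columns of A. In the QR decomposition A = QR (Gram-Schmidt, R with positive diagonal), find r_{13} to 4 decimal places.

q_1 = v_1/‖v_1‖ = (1, 0, -4)/4.1231 = (0.2425, 0.0000, -0.9701).
r_{13} = q_1·v_3 = 2.9104.

r_{13} = 2.9104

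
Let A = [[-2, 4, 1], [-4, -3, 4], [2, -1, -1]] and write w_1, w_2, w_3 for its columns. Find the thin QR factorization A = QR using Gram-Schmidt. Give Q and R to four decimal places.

w_1 = (-2, -4, 2); ‖w_1‖ = 4.8990, so q_1 = (-0.4082, -0.8165, 0.4082).
q_1·w_2 = (-0.4082)·4 + (-0.8165)·(-3) + 0.4082·(-1) = 0.4082.
u_2 = w_2 − 0.4082·q_1 = (4.1667, -2.6667, -1.1667).
‖u_2‖ = 5.0827, so q_2 = (0.8198, -0.5247, -0.2295).
q_1·w_3 = (-0.4082)·1 + (-0.8165)·4 + 0.4082·(-1) = -4.0825; q_2·w_3 = 0.8198·1 + (-0.5247)·4 + (-0.2295)·(-1) = -1.0493.
u_3 = w_3 + 4.0825·q_1 + 1.0493·q_2 = (0.1935, 0.1161, 0.4258).
‖u_3‖ = 0.4819, so q_3 = (0.4016, 0.2410, 0.8835).

Q = [[-0.4082, 0.8198, 0.4016], [-0.8165, -0.5247, 0.2410], [0.4082, -0.2295, 0.8835]], R = [[4.8990, 0.4082, -4.0825], [0.0000, 5.0827, -1.0493], [0.0000, 0.0000, 0.4819]]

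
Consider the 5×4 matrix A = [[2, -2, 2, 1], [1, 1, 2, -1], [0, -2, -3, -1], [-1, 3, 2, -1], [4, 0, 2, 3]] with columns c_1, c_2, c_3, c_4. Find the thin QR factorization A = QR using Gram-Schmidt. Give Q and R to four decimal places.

Q = [[0.4264, -0.3596, 0.7533, -0.0775], [0.2132, 0.3146, 0.1523, -0.7920], [0.0000, -0.4944, -0.4969, -0.5509], [-0.2132, 0.6742, 0.1202, -0.1550], [0.8528, 0.2697, -0.3847, 0.1980]], R = [[4.6904, -1.2792, 2.5584, 2.9848], [0.0000, 4.0452, 3.2811, -0.0449], [0.0000, 0.0000, 2.7729, -0.1763], [0.0000, 0.0000, 0.0000, 2.0144]]

c_1 = (2, 1, 0, -1, 4); ‖c_1‖ = 4.6904, so e_1 = (0.4264, 0.2132, 0.0000, -0.2132, 0.8528).
e_1·c_2 = 0.4264·(-2) + 0.2132·1 + 0.0000·(-2) + (-0.2132)·3 + 0.8528·0 = -1.2792.
u_2 = c_2 + 1.2792·e_1 = (-1.4545, 1.2727, -2.0000, 2.7273, 1.0909).
‖u_2‖ = 4.0452, so e_2 = (-0.3596, 0.3146, -0.4944, 0.6742, 0.2697).
e_1·c_3 = 0.4264·2 + 0.2132·2 + 0.0000·(-3) + (-0.2132)·2 + 0.8528·2 = 2.5584; e_2·c_3 = (-0.3596)·2 + 0.3146·2 + (-0.4944)·(-3) + 0.6742·2 + 0.2697·2 = 3.2811.
u_3 = c_3 − 2.5584·e_1 − 3.2811·e_2 = (2.0889, 0.4222, -1.3778, 0.3333, -1.0667).
‖u_3‖ = 2.7729, so e_3 = (0.7533, 0.1523, -0.4969, 0.1202, -0.3847).
e_1·c_4 = 0.4264·1 + 0.2132·(-1) + 0.0000·(-1) + (-0.2132)·(-1) + 0.8528·3 = 2.9848; e_2·c_4 = (-0.3596)·1 + 0.3146·(-1) + (-0.4944)·(-1) + 0.6742·(-1) + 0.2697·3 = -0.0449; e_3·c_4 = 0.7533·1 + 0.1523·(-1) + (-0.4969)·(-1) + 0.1202·(-1) + (-0.3847)·3 = -0.1763.
u_4 = c_4 − 2.9848·e_1 + 0.0449·e_2 + 0.1763·e_3 = (-0.1561, -1.5954, -1.1098, -0.3121, 0.3988).
‖u_4‖ = 2.0144, so e_4 = (-0.0775, -0.7920, -0.5509, -0.1550, 0.1980).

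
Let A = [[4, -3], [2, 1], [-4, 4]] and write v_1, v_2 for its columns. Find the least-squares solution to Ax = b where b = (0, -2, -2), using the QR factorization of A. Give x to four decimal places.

v_1 = (4, 2, -4); ‖v_1‖ = 6.0000, so q_1 = (0.6667, 0.3333, -0.6667).
q_1·v_2 = 0.6667·(-3) + 0.3333·1 + (-0.6667)·4 = -4.3333.
u_2 = v_2 + 4.3333·q_1 = (-0.1111, 2.4444, 1.1111).
‖u_2‖ = 2.6874, so q_2 = (-0.0413, 0.9096, 0.4134).
Qᵀb = (0.6667, -2.6461).
Back-substitute: x_2 = -2.6461/2.6874 = -0.9846.
x_1 = (0.6667 + 4.3333·(-0.9846))/6.0000 = -0.6000.

x = (-0.6000, -0.9846)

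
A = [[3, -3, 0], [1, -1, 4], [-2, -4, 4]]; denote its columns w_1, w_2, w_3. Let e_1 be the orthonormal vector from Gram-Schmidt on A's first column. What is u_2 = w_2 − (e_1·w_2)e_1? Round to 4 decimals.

w_1 = (3, 1, -2); ‖w_1‖ = 3.7417, so e_1 = (0.8018, 0.2673, -0.5345).
e_1·w_2 = 0.8018·(-3) + 0.2673·(-1) + (-0.5345)·(-4) = -0.5345.
u_2 = w_2 + 0.5345·e_1 = (-2.5714, -0.8571, -4.2857).

u_2 = (-2.5714, -0.8571, -4.2857)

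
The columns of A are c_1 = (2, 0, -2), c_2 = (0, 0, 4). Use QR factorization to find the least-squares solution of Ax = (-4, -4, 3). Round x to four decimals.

e_1 = c_1/‖c_1‖ = (2, 0, -2)/2.8284 = (0.7071, 0.0000, -0.7071).
r_{12} = e_1·c_2 = -2.8284.
u_2 = c_2 + 2.8284·e_1 = (2.0000, 0.0000, 2.0000).
‖u_2‖ = 2.8284, so e_2 = (0.7071, 0.0000, 0.7071).
Qᵀb = (-4.9497, -0.7071).
Back-substitute: x_2 = -0.7071/2.8284 = -0.2500.
x_1 = (-4.9497 + 2.8284·(-0.2500))/2.8284 = -2.0000.

x = (-2.0000, -0.2500)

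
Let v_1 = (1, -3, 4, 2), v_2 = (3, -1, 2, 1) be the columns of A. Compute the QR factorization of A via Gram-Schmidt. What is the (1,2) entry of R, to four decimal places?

v_1 = (1, -3, 4, 2); ‖v_1‖ = 5.4772, so q_1 = (0.1826, -0.5477, 0.7303, 0.3651).
r_{12} = q_1·v_2 = 2.9212.

r_{12} = 2.9212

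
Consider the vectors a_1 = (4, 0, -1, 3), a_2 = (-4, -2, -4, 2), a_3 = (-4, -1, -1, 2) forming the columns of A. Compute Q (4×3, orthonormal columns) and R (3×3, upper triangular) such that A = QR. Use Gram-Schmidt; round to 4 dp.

a_1 = (4, 0, -1, 3); ‖a_1‖ = 5.0990, so e_1 = (0.7845, 0.0000, -0.1961, 0.5883).
e_1·a_2 = 0.7845·(-4) + 0.0000·(-2) + (-0.1961)·(-4) + 0.5883·2 = -1.1767.
u_2 = a_2 + 1.1767·e_1 = (-3.0769, -2.0000, -4.2308, 2.6923).
‖u_2‖ = 6.2141, so e_2 = (-0.4951, -0.3218, -0.6808, 0.4333).
e_1·a_3 = 0.7845·(-4) + 0.0000·(-1) + (-0.1961)·(-1) + 0.5883·2 = -1.7650; e_2·a_3 = (-0.4951)·(-4) + (-0.3218)·(-1) + (-0.6808)·(-1) + 0.4333·2 = 3.8498.
u_3 = a_3 + 1.7650·e_1 − 3.8498·e_2 = (-0.7092, 0.2390, 1.2749, 1.3705).
‖u_3‖ = 2.0159, so e_3 = (-0.3518, 0.1186, 0.6324, 0.6799).

Q = [[0.7845, -0.4951, -0.3518], [0.0000, -0.3218, 0.1186], [-0.1961, -0.6808, 0.6324], [0.5883, 0.4333, 0.6799]], R = [[5.0990, -1.1767, -1.7650], [0.0000, 6.2141, 3.8498], [0.0000, 0.0000, 2.0159]]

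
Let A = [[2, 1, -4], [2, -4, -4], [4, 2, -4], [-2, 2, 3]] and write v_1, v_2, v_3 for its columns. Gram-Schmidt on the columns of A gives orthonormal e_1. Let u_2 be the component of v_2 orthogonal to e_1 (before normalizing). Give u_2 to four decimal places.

e_1 = v_1/‖v_1‖ = (2, 2, 4, -2)/5.2915 = (0.3780, 0.3780, 0.7559, -0.3780).
r_{12} = e_1·v_2 = -0.3780.
u_2 = v_2 + 0.3780·e_1 = (1.1429, -3.8571, 2.2857, 1.8571).

u_2 = (1.1429, -3.8571, 2.2857, 1.8571)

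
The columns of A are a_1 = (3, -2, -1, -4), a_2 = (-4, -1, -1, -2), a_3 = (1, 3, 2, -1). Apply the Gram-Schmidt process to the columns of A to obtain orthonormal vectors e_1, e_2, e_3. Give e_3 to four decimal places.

e_3 = (-0.0417, 0.7269, 0.4588, -0.5094)

a_1 = (3, -2, -1, -4); ‖a_1‖ = 5.4772, so e_1 = (0.5477, -0.3651, -0.1826, -0.7303).
e_1·a_2 = 0.5477·(-4) + (-0.3651)·(-1) + (-0.1826)·(-1) + (-0.7303)·(-2) = -0.1826.
u_2 = a_2 + 0.1826·e_1 = (-3.9000, -1.0667, -1.0333, -2.1333).
‖u_2‖ = 4.6869, so e_2 = (-0.8321, -0.2276, -0.2205, -0.4552).
e_1·a_3 = 0.5477·1 + (-0.3651)·3 + (-0.1826)·2 + (-0.7303)·(-1) = -0.1826; e_2·a_3 = (-0.8321)·1 + (-0.2276)·3 + (-0.2205)·2 + (-0.4552)·(-1) = -1.5006.
u_3 = a_3 + 0.1826·e_1 + 1.5006·e_2 = (-0.1487, 2.5918, 1.6358, -1.8164).
‖u_3‖ = 3.5658, so e_3 = (-0.0417, 0.7269, 0.4588, -0.5094).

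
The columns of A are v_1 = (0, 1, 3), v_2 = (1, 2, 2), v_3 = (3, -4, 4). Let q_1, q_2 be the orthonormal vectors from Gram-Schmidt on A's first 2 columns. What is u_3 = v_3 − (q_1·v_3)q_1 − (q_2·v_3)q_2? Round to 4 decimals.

u_3 = (4.3077, -3.2308, 1.0769)

v_1 = (0, 1, 3); ‖v_1‖ = 3.1623, so q_1 = (0.0000, 0.3162, 0.9487).
q_1·v_2 = 0.0000·1 + 0.3162·2 + 0.9487·2 = 2.5298.
u_2 = v_2 − 2.5298·q_1 = (1.0000, 1.2000, -0.4000).
‖u_2‖ = 1.6125, so q_2 = (0.6202, 0.7442, -0.2481).
q_1·v_3 = 0.0000·3 + 0.3162·(-4) + 0.9487·4 = 2.5298; q_2·v_3 = 0.6202·3 + 0.7442·(-4) + (-0.2481)·4 = -2.1086.
u_3 = v_3 − 2.5298·q_1 + 2.1086·q_2 = (4.3077, -3.2308, 1.0769).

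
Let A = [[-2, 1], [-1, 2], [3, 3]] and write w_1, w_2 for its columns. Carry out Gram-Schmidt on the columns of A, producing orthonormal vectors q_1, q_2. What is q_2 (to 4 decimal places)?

q_2 = (0.4905, 0.6745, 0.5518)

w_1 = (-2, -1, 3); ‖w_1‖ = 3.7417, so q_1 = (-0.5345, -0.2673, 0.8018).
q_1·w_2 = (-0.5345)·1 + (-0.2673)·2 + 0.8018·3 = 1.3363.
u_2 = w_2 − 1.3363·q_1 = (1.7143, 2.3571, 1.9286).
‖u_2‖ = 3.4949, so q_2 = (0.4905, 0.6745, 0.5518).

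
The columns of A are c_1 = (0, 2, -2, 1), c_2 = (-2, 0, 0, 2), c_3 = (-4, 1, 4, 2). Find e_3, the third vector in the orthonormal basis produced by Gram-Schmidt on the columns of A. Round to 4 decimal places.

e_3 = (-0.1617, 0.7276, 0.6468, -0.1617)

e_1 = c_1/‖c_1‖ = (0, 2, -2, 1)/3.0000 = (0.0000, 0.6667, -0.6667, 0.3333).
r_{12} = e_1·c_2 = 0.6667.
u_2 = c_2 − 0.6667·e_1 = (-2.0000, -0.4444, 0.4444, 1.7778).
‖u_2‖ = 2.7487, so e_2 = (-0.7276, -0.1617, 0.1617, 0.6468).
r_{13} = e_1·c_3 = -1.3333; r_{23} = e_2·c_3 = 4.6890.
u_3 = c_3 + 1.3333·e_1 − 4.6890·e_2 = (-0.5882, 2.6471, 2.3529, -0.5882).
‖u_3‖ = 3.6380, so e_3 = (-0.1617, 0.7276, 0.6468, -0.1617).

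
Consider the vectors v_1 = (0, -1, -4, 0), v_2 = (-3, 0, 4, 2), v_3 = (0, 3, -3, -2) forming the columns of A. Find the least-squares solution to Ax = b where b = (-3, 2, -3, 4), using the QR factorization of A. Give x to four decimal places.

x = (1.5460, 1.4229, 0.7206)

v_1 = (0, -1, -4, 0); ‖v_1‖ = 4.1231, so q_1 = (0.0000, -0.2425, -0.9701, 0.0000).
q_1·v_2 = 0.0000·(-3) + (-0.2425)·0 + (-0.9701)·4 + 0.0000·2 = -3.8806.
u_2 = v_2 + 3.8806·q_1 = (-3.0000, -0.9412, 0.2353, 2.0000).
‖u_2‖ = 3.7338, so q_2 = (-0.8035, -0.2521, 0.0630, 0.5356).
q_1·v_3 = 0.0000·0 + (-0.2425)·3 + (-0.9701)·(-3) + 0.0000·(-2) = 2.1828; q_2·v_3 = (-0.8035)·0 + (-0.2521)·3 + 0.0630·(-3) + 0.5356·(-2) = -2.0166.
u_3 = v_3 − 2.1828·q_1 + 2.0166·q_2 = (-1.6203, 3.0211, -0.7553, -0.9198).
‖u_3‖ = 3.6289, so q_3 = (-0.4465, 0.8325, -0.2081, -0.2535).
Qᵀb = (2.4254, 3.8598, 2.6150).
Back-substitute: x_3 = 2.6150/3.6289 = 0.7206.
x_2 = (3.8598 + 2.0166·0.7206)/3.7338 = 1.4229.
x_1 = (2.4254 + 3.8806·1.4229 − 2.1828·0.7206)/4.1231 = 1.5460.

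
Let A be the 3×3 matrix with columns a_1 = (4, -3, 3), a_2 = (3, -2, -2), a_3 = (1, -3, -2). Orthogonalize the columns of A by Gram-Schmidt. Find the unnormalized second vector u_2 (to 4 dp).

u_2 = (1.5882, -0.9412, -3.0588)

q_1 = a_1/‖a_1‖ = (4, -3, 3)/5.8310 = (0.6860, -0.5145, 0.5145).
r_{12} = q_1·a_2 = 2.0580.
u_2 = a_2 − 2.0580·q_1 = (1.5882, -0.9412, -3.0588).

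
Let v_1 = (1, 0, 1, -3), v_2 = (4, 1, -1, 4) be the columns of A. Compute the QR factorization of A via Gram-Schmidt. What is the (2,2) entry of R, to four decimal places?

q_1 = v_1/‖v_1‖ = (1, 0, 1, -3)/3.3166 = (0.3015, 0.0000, 0.3015, -0.9045).
r_{12} = q_1·v_2 = -2.7136.
u_2 = v_2 + 2.7136·q_1 = (4.8182, 1.0000, -0.1818, 1.5455).
r_{22} = ‖u_2‖ = 5.1610.

r_{22} = 5.1610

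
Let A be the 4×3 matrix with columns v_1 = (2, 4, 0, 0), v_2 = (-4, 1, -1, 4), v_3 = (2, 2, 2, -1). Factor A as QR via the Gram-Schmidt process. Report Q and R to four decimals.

Q = [[0.4472, -0.6248, -0.1386], [0.8944, 0.3124, 0.0693], [0.0000, -0.1736, 0.9838], [0.0000, 0.6942, 0.0901]], R = [[4.4721, -0.8944, 2.6833], [0.0000, 5.7619, -1.6661], [0.0000, 0.0000, 1.7390]]

v_1 = (2, 4, 0, 0); ‖v_1‖ = 4.4721, so e_1 = (0.4472, 0.8944, 0.0000, 0.0000).
e_1·v_2 = 0.4472·(-4) + 0.8944·1 + 0.0000·(-1) + 0.0000·4 = -0.8944.
u_2 = v_2 + 0.8944·e_1 = (-3.6000, 1.8000, -1.0000, 4.0000).
‖u_2‖ = 5.7619, so e_2 = (-0.6248, 0.3124, -0.1736, 0.6942).
e_1·v_3 = 0.4472·2 + 0.8944·2 + 0.0000·2 + 0.0000·(-1) = 2.6833; e_2·v_3 = (-0.6248)·2 + 0.3124·2 + (-0.1736)·2 + 0.6942·(-1) = -1.6661.
u_3 = v_3 − 2.6833·e_1 + 1.6661·e_2 = (-0.2410, 0.1205, 1.7108, 0.1566).
‖u_3‖ = 1.7390, so e_3 = (-0.1386, 0.0693, 0.9838, 0.0901).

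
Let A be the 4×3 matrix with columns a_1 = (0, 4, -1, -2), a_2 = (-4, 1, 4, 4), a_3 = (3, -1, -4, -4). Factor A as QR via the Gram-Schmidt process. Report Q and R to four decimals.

a_1 = (0, 4, -1, -2); ‖a_1‖ = 4.5826, so q_1 = (0.0000, 0.8729, -0.2182, -0.4364).
q_1·a_2 = 0.0000·(-4) + 0.8729·1 + (-0.2182)·4 + (-0.4364)·4 = -1.7457.
u_2 = a_2 + 1.7457·q_1 = (-4.0000, 2.5238, 3.6190, 3.2381).
‖u_2‖ = 6.7788, so q_2 = (-0.5901, 0.3723, 0.5339, 0.4777).
q_1·a_3 = 0.0000·3 + 0.8729·(-1) + (-0.2182)·(-4) + (-0.4364)·(-4) = 1.7457; q_2·a_3 = (-0.5901)·3 + 0.3723·(-1) + 0.5339·(-4) + 0.4777·(-4) = -6.1887.
u_3 = a_3 − 1.7457·q_1 + 6.1887·q_2 = (-0.6518, -0.2197, -0.3150, -0.2819).
‖u_3‖ = 0.8073, so q_3 = (-0.8073, -0.2721, -0.3902, -0.3491).

Q = [[0.0000, -0.5901, -0.8073], [0.8729, 0.3723, -0.2721], [-0.2182, 0.5339, -0.3902], [-0.4364, 0.4777, -0.3491]], R = [[4.5826, -1.7457, 1.7457], [0.0000, 6.7788, -6.1887], [0.0000, 0.0000, 0.8073]]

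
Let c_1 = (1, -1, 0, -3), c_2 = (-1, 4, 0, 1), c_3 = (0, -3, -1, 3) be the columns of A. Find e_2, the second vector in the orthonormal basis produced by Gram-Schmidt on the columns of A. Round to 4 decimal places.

e_1 = c_1/‖c_1‖ = (1, -1, 0, -3)/3.3166 = (0.3015, -0.3015, 0.0000, -0.9045).
r_{12} = e_1·c_2 = -2.4121.
u_2 = c_2 + 2.4121·e_1 = (-0.2727, 3.2727, 0.0000, -1.1818).
‖u_2‖ = 3.4902, so e_2 = (-0.0781, 0.9377, 0.0000, -0.3386).

e_2 = (-0.0781, 0.9377, 0.0000, -0.3386)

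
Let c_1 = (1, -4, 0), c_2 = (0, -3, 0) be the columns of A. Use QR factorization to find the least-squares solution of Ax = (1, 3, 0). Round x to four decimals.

q_1 = c_1/‖c_1‖ = (1, -4, 0)/4.1231 = (0.2425, -0.9701, 0.0000).
r_{12} = q_1·c_2 = 2.9104.
u_2 = c_2 − 2.9104·q_1 = (-0.7059, -0.1765, 0.0000).
‖u_2‖ = 0.7276, so q_2 = (-0.9701, -0.2425, 0.0000).
Qᵀb = (-2.6679, -1.6977).
Back-substitute: x_2 = -1.6977/0.7276 = -2.3333.
x_1 = (-2.6679 − 2.9104·(-2.3333))/4.1231 = 1.0000.

x = (1.0000, -2.3333)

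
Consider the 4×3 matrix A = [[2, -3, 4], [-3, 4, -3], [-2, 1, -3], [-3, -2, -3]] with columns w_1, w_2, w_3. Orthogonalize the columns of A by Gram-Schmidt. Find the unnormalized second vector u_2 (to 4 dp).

w_1 = (2, -3, -2, -3); ‖w_1‖ = 5.0990, so q_1 = (0.3922, -0.5883, -0.3922, -0.5883).
q_1·w_2 = 0.3922·(-3) + (-0.5883)·4 + (-0.3922)·1 + (-0.5883)·(-2) = -2.7456.
u_2 = w_2 + 2.7456·q_1 = (-1.9231, 2.3846, -0.0769, -3.6154).

u_2 = (-1.9231, 2.3846, -0.0769, -3.6154)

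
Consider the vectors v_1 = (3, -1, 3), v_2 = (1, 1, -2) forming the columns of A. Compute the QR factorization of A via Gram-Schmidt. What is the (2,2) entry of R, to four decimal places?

r_{22} = 2.2711

v_1 = (3, -1, 3); ‖v_1‖ = 4.3589, so q_1 = (0.6882, -0.2294, 0.6882).
q_1·v_2 = 0.6882·1 + (-0.2294)·1 + 0.6882·(-2) = -0.9177.
u_2 = v_2 + 0.9177·q_1 = (1.6316, 0.7895, -1.3684).
r_{22} = ‖u_2‖ = 2.2711.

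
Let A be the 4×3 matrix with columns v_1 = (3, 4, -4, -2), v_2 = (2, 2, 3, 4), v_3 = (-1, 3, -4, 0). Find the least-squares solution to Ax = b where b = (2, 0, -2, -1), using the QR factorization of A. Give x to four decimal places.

v_1 = (3, 4, -4, -2); ‖v_1‖ = 6.7082, so e_1 = (0.4472, 0.5963, -0.5963, -0.2981).
e_1·v_2 = 0.4472·2 + 0.5963·2 + (-0.5963)·3 + (-0.2981)·4 = -0.8944.
u_2 = v_2 + 0.8944·e_1 = (2.4000, 2.5333, 2.4667, 3.7333).
‖u_2‖ = 5.6745, so e_2 = (0.4229, 0.4464, 0.4347, 0.6579).
e_1·v_3 = 0.4472·(-1) + 0.5963·3 + (-0.5963)·(-4) + (-0.2981)·0 = 3.7268; e_2·v_3 = 0.4229·(-1) + 0.4464·3 + 0.4347·(-4) + 0.6579·0 = -0.8224.
u_3 = v_3 − 3.7268·e_1 + 0.8224·e_2 = (-2.3188, 1.1449, -1.4203, 1.6522).
‖u_3‖ = 3.3815, so e_3 = (-0.6857, 0.3386, -0.4200, 0.4886).
Qᵀb = (2.3851, -0.6814, -1.0200).
Back-substitute: x_3 = -1.0200/3.3815 = -0.3016.
x_2 = (-0.6814 + 0.8224·(-0.3016))/5.6745 = -0.1638.
x_1 = (2.3851 + 0.8944·(-0.1638) − 3.7268·(-0.3016))/6.7082 = 0.5013.

x = (0.5013, -0.1638, -0.3016)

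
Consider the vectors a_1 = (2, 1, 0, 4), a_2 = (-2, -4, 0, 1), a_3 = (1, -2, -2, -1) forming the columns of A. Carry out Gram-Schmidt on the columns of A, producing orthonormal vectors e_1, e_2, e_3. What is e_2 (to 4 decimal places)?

a_1 = (2, 1, 0, 4); ‖a_1‖ = 4.5826, so e_1 = (0.4364, 0.2182, 0.0000, 0.8729).
e_1·a_2 = 0.4364·(-2) + 0.2182·(-4) + 0.0000·0 + 0.8729·1 = -0.8729.
u_2 = a_2 + 0.8729·e_1 = (-1.6190, -3.8095, 0.0000, 1.7619).
‖u_2‖ = 4.4987, so e_2 = (-0.3599, -0.8468, 0.0000, 0.3916).

e_2 = (-0.3599, -0.8468, 0.0000, 0.3916)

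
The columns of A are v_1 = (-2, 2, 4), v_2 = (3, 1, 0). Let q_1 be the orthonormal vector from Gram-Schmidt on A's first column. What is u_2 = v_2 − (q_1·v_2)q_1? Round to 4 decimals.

v_1 = (-2, 2, 4); ‖v_1‖ = 4.8990, so q_1 = (-0.4082, 0.4082, 0.8165).
q_1·v_2 = (-0.4082)·3 + 0.4082·1 + 0.8165·0 = -0.8165.
u_2 = v_2 + 0.8165·q_1 = (2.6667, 1.3333, 0.6667).

u_2 = (2.6667, 1.3333, 0.6667)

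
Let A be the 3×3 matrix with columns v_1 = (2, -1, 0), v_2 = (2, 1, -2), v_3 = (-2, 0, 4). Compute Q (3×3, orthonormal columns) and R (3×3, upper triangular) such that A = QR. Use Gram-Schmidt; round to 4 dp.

Q = [[0.8944, 0.2981, 0.3333], [-0.4472, 0.5963, 0.6667], [0.0000, -0.7454, 0.6667]], R = [[2.2361, 1.3416, -1.7889], [0.0000, 2.6833, -3.5777], [0.0000, 0.0000, 2.0000]]

v_1 = (2, -1, 0); ‖v_1‖ = 2.2361, so q_1 = (0.8944, -0.4472, 0.0000).
q_1·v_2 = 0.8944·2 + (-0.4472)·1 + 0.0000·(-2) = 1.3416.
u_2 = v_2 − 1.3416·q_1 = (0.8000, 1.6000, -2.0000).
‖u_2‖ = 2.6833, so q_2 = (0.2981, 0.5963, -0.7454).
q_1·v_3 = 0.8944·(-2) + (-0.4472)·0 + 0.0000·4 = -1.7889; q_2·v_3 = 0.2981·(-2) + 0.5963·0 + (-0.7454)·4 = -3.5777.
u_3 = v_3 + 1.7889·q_1 + 3.5777·q_2 = (0.6667, 1.3333, 1.3333).
‖u_3‖ = 2.0000, so q_3 = (0.3333, 0.6667, 0.6667).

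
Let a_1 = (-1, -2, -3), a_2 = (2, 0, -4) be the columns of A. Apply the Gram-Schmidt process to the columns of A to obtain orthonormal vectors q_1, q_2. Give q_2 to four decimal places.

a_1 = (-1, -2, -3); ‖a_1‖ = 3.7417, so q_1 = (-0.2673, -0.5345, -0.8018).
q_1·a_2 = (-0.2673)·2 + (-0.5345)·0 + (-0.8018)·(-4) = 2.6726.
u_2 = a_2 − 2.6726·q_1 = (2.7143, 1.4286, -1.8571).
‖u_2‖ = 3.5857, so q_2 = (0.7570, 0.3984, -0.5179).

q_2 = (0.7570, 0.3984, -0.5179)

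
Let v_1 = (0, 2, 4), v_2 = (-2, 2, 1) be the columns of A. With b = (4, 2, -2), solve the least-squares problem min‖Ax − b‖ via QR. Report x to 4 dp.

v_1 = (0, 2, 4); ‖v_1‖ = 4.4721, so e_1 = (0.0000, 0.4472, 0.8944).
e_1·v_2 = 0.0000·(-2) + 0.4472·2 + 0.8944·1 = 1.7889.
u_2 = v_2 − 1.7889·e_1 = (-2.0000, 1.2000, -0.6000).
‖u_2‖ = 2.4083, so e_2 = (-0.8305, 0.4983, -0.2491).
Qᵀb = (-0.8944, -1.8270).
Back-substitute: x_2 = -1.8270/2.4083 = -0.7586.
x_1 = (-0.8944 − 1.7889·(-0.7586))/4.4721 = 0.1034.

x = (0.1034, -0.7586)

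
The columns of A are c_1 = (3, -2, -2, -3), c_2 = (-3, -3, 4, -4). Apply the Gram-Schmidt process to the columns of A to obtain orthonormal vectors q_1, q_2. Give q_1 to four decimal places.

q_1 = c_1/‖c_1‖ = (3, -2, -2, -3)/5.0990 = (0.5883, -0.3922, -0.3922, -0.5883).

q_1 = (0.5883, -0.3922, -0.3922, -0.5883)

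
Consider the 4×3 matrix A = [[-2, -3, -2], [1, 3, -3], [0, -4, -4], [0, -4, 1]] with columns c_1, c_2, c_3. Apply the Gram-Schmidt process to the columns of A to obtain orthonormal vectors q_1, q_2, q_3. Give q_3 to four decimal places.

q_3 = (-0.3250, -0.6500, -0.5921, 0.3484)

c_1 = (-2, 1, 0, 0); ‖c_1‖ = 2.2361, so q_1 = (-0.8944, 0.4472, 0.0000, 0.0000).
q_1·c_2 = (-0.8944)·(-3) + 0.4472·3 + 0.0000·(-4) + 0.0000·(-4) = 4.0249.
u_2 = c_2 − 4.0249·q_1 = (0.6000, 1.2000, -4.0000, -4.0000).
‖u_2‖ = 5.8138, so q_2 = (0.1032, 0.2064, -0.6880, -0.6880).
q_1·c_3 = (-0.8944)·(-2) + 0.4472·(-3) + 0.0000·(-4) + 0.0000·1 = 0.4472; q_2·c_3 = 0.1032·(-2) + 0.2064·(-3) + (-0.6880)·(-4) + (-0.6880)·1 = 1.2384.
u_3 = c_3 − 0.4472·q_1 − 1.2384·q_2 = (-1.7278, -3.4556, -3.1479, 1.8521).
‖u_3‖ = 5.3166, so q_3 = (-0.3250, -0.6500, -0.5921, 0.3484).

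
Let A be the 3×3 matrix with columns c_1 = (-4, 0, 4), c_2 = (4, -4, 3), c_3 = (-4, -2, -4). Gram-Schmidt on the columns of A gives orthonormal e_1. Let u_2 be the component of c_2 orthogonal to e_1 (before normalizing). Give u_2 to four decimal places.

u_2 = (3.5000, -4.0000, 3.5000)

c_1 = (-4, 0, 4); ‖c_1‖ = 5.6569, so e_1 = (-0.7071, 0.0000, 0.7071).
e_1·c_2 = (-0.7071)·4 + 0.0000·(-4) + 0.7071·3 = -0.7071.
u_2 = c_2 + 0.7071·e_1 = (3.5000, -4.0000, 3.5000).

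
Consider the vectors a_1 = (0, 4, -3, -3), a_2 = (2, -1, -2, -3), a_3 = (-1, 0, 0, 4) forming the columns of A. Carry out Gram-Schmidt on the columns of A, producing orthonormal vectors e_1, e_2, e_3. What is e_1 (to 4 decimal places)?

e_1 = (0.0000, 0.6860, -0.5145, -0.5145)

e_1 = a_1/‖a_1‖ = (0, 4, -3, -3)/5.8310 = (0.0000, 0.6860, -0.5145, -0.5145).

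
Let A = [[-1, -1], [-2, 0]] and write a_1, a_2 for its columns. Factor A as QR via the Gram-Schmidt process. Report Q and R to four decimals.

a_1 = (-1, -2); ‖a_1‖ = 2.2361, so e_1 = (-0.4472, -0.8944).
e_1·a_2 = (-0.4472)·(-1) + (-0.8944)·0 = 0.4472.
u_2 = a_2 − 0.4472·e_1 = (-0.8000, 0.4000).
‖u_2‖ = 0.8944, so e_2 = (-0.8944, 0.4472).

Q = [[-0.4472, -0.8944], [-0.8944, 0.4472]], R = [[2.2361, 0.4472], [0.0000, 0.8944]]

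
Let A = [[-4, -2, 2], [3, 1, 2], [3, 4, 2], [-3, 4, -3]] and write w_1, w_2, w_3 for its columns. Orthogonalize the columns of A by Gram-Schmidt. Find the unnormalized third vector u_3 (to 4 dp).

q_1 = w_1/‖w_1‖ = (-4, 3, 3, -3)/6.5574 = (-0.6100, 0.4575, 0.4575, -0.4575).
r_{12} = q_1·w_2 = 1.6775.
u_2 = w_2 − 1.6775·q_1 = (-0.9767, 0.2326, 3.2326, 4.7674).
‖u_2‖ = 5.8469, so q_2 = (-0.1671, 0.0398, 0.5529, 0.8154).
r_{13} = q_1·w_3 = 1.9825; r_{23} = q_2·w_3 = -1.5950.
u_3 = w_3 − 1.9825·q_1 + 1.5950·q_2 = (2.9429, 1.1565, 1.9748, -0.7925).

u_3 = (2.9429, 1.1565, 1.9748, -0.7925)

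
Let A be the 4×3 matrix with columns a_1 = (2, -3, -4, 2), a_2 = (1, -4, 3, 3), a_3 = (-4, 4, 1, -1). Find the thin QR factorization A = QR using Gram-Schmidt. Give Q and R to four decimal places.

Q = [[0.3482, 0.0896, -0.7896], [-0.5222, -0.5692, 0.1002], [-0.6963, 0.6904, -0.1810], [0.3482, 0.4374, 0.5778]], R = [[5.7446, 1.3926, -4.5260], [0.0000, 5.7498, -2.3821], [0.0000, 0.0000, 2.8001]]

e_1 = a_1/‖a_1‖ = (2, -3, -4, 2)/5.7446 = (0.3482, -0.5222, -0.6963, 0.3482).
r_{12} = e_1·a_2 = 1.3926.
u_2 = a_2 − 1.3926·e_1 = (0.5152, -3.2727, 3.9697, 2.5152).
‖u_2‖ = 5.7498, so e_2 = (0.0896, -0.5692, 0.6904, 0.4374).
r_{13} = e_1·a_3 = -4.5260; r_{23} = e_2·a_3 = -2.3821.
u_3 = a_3 + 4.5260·e_1 + 2.3821·e_2 = (-2.2108, 0.2805, -0.5069, 1.6178).
‖u_3‖ = 2.8001, so e_3 = (-0.7896, 0.1002, -0.1810, 0.5778).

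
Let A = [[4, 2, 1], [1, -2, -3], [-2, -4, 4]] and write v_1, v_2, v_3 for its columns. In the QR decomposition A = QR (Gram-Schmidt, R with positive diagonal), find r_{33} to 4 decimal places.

r_{33} = 4.7863

e_1 = v_1/‖v_1‖ = (4, 1, -2)/4.5826 = (0.8729, 0.2182, -0.4364).
r_{12} = e_1·v_2 = 3.0551.
u_2 = v_2 − 3.0551·e_1 = (-0.6667, -2.6667, -2.6667).
‖u_2‖ = 3.8297, so e_2 = (-0.1741, -0.6963, -0.6963).
r_{13} = e_1·v_3 = -1.5275; r_{23} = e_2·v_3 = -0.8704.
u_3 = v_3 + 1.5275·e_1 + 0.8704·e_2 = (2.1818, -3.2727, 2.7273).
r_{33} = ‖u_3‖ = 4.7863.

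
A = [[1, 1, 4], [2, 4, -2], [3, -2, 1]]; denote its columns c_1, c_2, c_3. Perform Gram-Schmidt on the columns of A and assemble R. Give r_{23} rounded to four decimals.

c_1 = (1, 2, 3); ‖c_1‖ = 3.7417, so q_1 = (0.2673, 0.5345, 0.8018).
q_1·c_2 = 0.2673·1 + 0.5345·4 + 0.8018·(-2) = 0.8018.
u_2 = c_2 − 0.8018·q_1 = (0.7857, 3.5714, -2.6429).
‖u_2‖ = 4.5119, so q_2 = (0.1741, 0.7916, -0.5858).
r_{23} = q_2·c_3 = -1.4723.

r_{23} = -1.4723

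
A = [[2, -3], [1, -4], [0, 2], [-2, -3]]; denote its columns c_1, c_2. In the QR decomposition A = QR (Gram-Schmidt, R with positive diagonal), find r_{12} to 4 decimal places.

e_1 = c_1/‖c_1‖ = (2, 1, 0, -2)/3.0000 = (0.6667, 0.3333, 0.0000, -0.6667).
r_{12} = e_1·c_2 = -1.3333.

r_{12} = -1.3333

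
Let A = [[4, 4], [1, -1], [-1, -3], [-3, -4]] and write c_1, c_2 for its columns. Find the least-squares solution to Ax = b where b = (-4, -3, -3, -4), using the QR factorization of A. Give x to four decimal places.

q_1 = c_1/‖c_1‖ = (4, 1, -1, -3)/5.1962 = (0.7698, 0.1925, -0.1925, -0.5774).
r_{12} = q_1·c_2 = 5.7735.
u_2 = c_2 − 5.7735·q_1 = (-0.4444, -2.1111, -1.8889, -0.6667).
‖u_2‖ = 2.9439, so q_2 = (-0.1510, -0.7171, -0.6416, -0.2265).
Qᵀb = (-0.7698, 5.5859).
Back-substitute: x_2 = 5.5859/2.9439 = 1.8974.
x_1 = (-0.7698 − 5.7735·1.8974)/5.1962 = -2.2564.

x = (-2.2564, 1.8974)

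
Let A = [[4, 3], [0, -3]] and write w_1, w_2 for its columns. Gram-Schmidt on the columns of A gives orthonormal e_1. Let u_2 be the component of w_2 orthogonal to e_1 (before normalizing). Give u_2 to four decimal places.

e_1 = w_1/‖w_1‖ = (4, 0)/4.0000 = (1.0000, 0.0000).
r_{12} = e_1·w_2 = 3.0000.
u_2 = w_2 − 3.0000·e_1 = (0.0000, -3.0000).

u_2 = (0.0000, -3.0000)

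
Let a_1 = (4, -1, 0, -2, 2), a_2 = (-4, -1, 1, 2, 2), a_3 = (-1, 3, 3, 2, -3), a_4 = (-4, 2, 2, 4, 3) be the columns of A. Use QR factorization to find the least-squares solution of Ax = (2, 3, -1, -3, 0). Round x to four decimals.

a_1 = (4, -1, 0, -2, 2); ‖a_1‖ = 5.0000, so q_1 = (0.8000, -0.2000, 0.0000, -0.4000, 0.4000).
q_1·a_2 = 0.8000·(-4) + (-0.2000)·(-1) + 0.0000·1 + (-0.4000)·2 + 0.4000·2 = -3.0000.
u_2 = a_2 + 3.0000·q_1 = (-1.6000, -1.6000, 1.0000, 0.8000, 3.2000).
‖u_2‖ = 4.1231, so q_2 = (-0.3881, -0.3881, 0.2425, 0.1940, 0.7761).
q_1·a_3 = 0.8000·(-1) + (-0.2000)·3 + 0.0000·3 + (-0.4000)·2 + 0.4000·(-3) = -3.4000; q_2·a_3 = (-0.3881)·(-1) + (-0.3881)·3 + 0.2425·3 + 0.1940·2 + 0.7761·(-3) = -1.9888.
u_3 = a_3 + 3.4000·q_1 + 1.9888·q_2 = (0.9482, 1.5482, 3.4824, 1.0259, -0.0965).
‖u_3‖ = 4.0601, so q_3 = (0.2335, 0.3813, 0.8577, 0.2527, -0.0238).
q_1·a_4 = 0.8000·(-4) + (-0.2000)·2 + 0.0000·2 + (-0.4000)·4 + 0.4000·3 = -4.0000; q_2·a_4 = (-0.3881)·(-4) + (-0.3881)·2 + 0.2425·2 + 0.1940·4 + 0.7761·3 = 4.3656; q_3·a_4 = 0.2335·(-4) + 0.3813·2 + 0.8577·2 + 0.2527·4 + (-0.0238)·3 = 2.4833.
u_4 = a_4 + 4.0000·q_1 − 4.3656·q_2 − 2.4833·q_3 = (0.3142, 1.9472, -1.1887, 0.9255, 1.2708).
‖u_4‖ = 2.7883, so q_4 = (0.1127, 0.6983, -0.4263, 0.3319, 0.4557).
Qᵀb = (2.2000, -2.7649, -0.0046, 1.7509).
Back-substitute: x_4 = 1.7509/2.7883 = 0.6280.
x_3 = (-0.0046 − 2.4833·0.6280)/4.0601 = -0.3852.
x_2 = (-2.7649 + 1.9888·(-0.3852) − 4.3656·0.6280)/4.1231 = -1.5213.
x_1 = (2.2000 + 3.0000·(-1.5213) + 3.4000·(-0.3852) + 4.0000·0.6280)/5.0000 = -0.2324.

x = (-0.2324, -1.5213, -0.3852, 0.6280)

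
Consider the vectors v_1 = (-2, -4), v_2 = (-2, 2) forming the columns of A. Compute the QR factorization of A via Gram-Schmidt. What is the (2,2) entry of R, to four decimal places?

r_{22} = 2.6833

e_1 = v_1/‖v_1‖ = (-2, -4)/4.4721 = (-0.4472, -0.8944).
r_{12} = e_1·v_2 = -0.8944.
u_2 = v_2 + 0.8944·e_1 = (-2.4000, 1.2000).
r_{22} = ‖u_2‖ = 2.6833.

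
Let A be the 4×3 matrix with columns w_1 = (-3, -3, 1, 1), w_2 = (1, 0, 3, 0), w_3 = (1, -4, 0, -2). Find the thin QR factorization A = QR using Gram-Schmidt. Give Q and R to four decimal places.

Q = [[-0.6708, 0.3162, 0.4540], [-0.6708, 0.0000, -0.6868], [0.2236, 0.9487, -0.1513], [0.2236, 0.0000, -0.5471]], R = [[4.4721, 0.0000, 1.5652], [0.0000, 3.1623, 0.3162], [0.0000, 0.0000, 4.2953]]

w_1 = (-3, -3, 1, 1); ‖w_1‖ = 4.4721, so q_1 = (-0.6708, -0.6708, 0.2236, 0.2236).
q_1·w_2 = (-0.6708)·1 + (-0.6708)·0 + 0.2236·3 + 0.2236·0 = 0.0000.
u_2 = w_2 + 0.0000·q_1 = (1.0000, 0.0000, 3.0000, 0.0000).
‖u_2‖ = 3.1623, so q_2 = (0.3162, 0.0000, 0.9487, 0.0000).
q_1·w_3 = (-0.6708)·1 + (-0.6708)·(-4) + 0.2236·0 + 0.2236·(-2) = 1.5652; q_2·w_3 = 0.3162·1 + (0.0000)·(-4) + 0.9487·0 + 0.0000·(-2) = 0.3162.
u_3 = w_3 − 1.5652·q_1 − 0.3162·q_2 = (1.9500, -2.9500, -0.6500, -2.3500).
‖u_3‖ = 4.2953, so q_3 = (0.4540, -0.6868, -0.1513, -0.5471).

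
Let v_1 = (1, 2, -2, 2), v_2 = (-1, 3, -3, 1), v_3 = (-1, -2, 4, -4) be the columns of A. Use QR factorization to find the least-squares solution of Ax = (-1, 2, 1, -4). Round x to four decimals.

v_1 = (1, 2, -2, 2); ‖v_1‖ = 3.6056, so e_1 = (0.2774, 0.5547, -0.5547, 0.5547).
e_1·v_2 = 0.2774·(-1) + 0.5547·3 + (-0.5547)·(-3) + 0.5547·1 = 3.6056.
u_2 = v_2 − 3.6056·e_1 = (-2.0000, 1.0000, -1.0000, -1.0000).
‖u_2‖ = 2.6458, so e_2 = (-0.7559, 0.3780, -0.3780, -0.3780).
e_1·v_3 = 0.2774·(-1) + 0.5547·(-2) + (-0.5547)·4 + 0.5547·(-4) = -5.8244; e_2·v_3 = (-0.7559)·(-1) + 0.3780·(-2) + (-0.3780)·4 + (-0.3780)·(-4) = 0.0000.
u_3 = v_3 + 5.8244·e_1 − 0.0000·e_2 = (0.6154, 1.2308, 0.7692, -0.7692).
‖u_3‖ = 1.7541, so e_3 = (0.3508, 0.7016, 0.4385, -0.4385).
Qᵀb = (-1.9415, 2.6458, 3.2451).
Back-substitute: x_3 = 3.2451/1.7541 = 1.8500.
x_2 = (2.6458 − 0.0000·1.8500)/2.6458 = 1.0000.
x_1 = (-1.9415 − 3.6056·1.0000 + 5.8244·1.8500)/3.6056 = 1.4500.

x = (1.4500, 1.0000, 1.8500)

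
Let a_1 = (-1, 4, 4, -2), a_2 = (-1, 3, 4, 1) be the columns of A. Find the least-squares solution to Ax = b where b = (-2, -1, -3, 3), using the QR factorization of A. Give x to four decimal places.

x = (-1.0000, 0.6296)

a_1 = (-1, 4, 4, -2); ‖a_1‖ = 6.0828, so e_1 = (-0.1644, 0.6576, 0.6576, -0.3288).
e_1·a_2 = (-0.1644)·(-1) + 0.6576·3 + 0.6576·4 + (-0.3288)·1 = 4.4388.
u_2 = a_2 − 4.4388·e_1 = (-0.2703, 0.0811, 1.0811, 2.4595).
‖u_2‖ = 2.7014, so e_2 = (-0.1001, 0.0300, 0.4002, 0.9105).
Qᵀb = (-3.2880, 1.7009).
Back-substitute: x_2 = 1.7009/2.7014 = 0.6296.
x_1 = (-3.2880 − 4.4388·0.6296)/6.0828 = -1.0000.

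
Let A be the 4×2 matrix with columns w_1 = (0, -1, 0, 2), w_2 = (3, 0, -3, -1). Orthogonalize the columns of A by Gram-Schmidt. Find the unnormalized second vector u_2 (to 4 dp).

u_2 = (3.0000, -0.4000, -3.0000, -0.2000)

w_1 = (0, -1, 0, 2); ‖w_1‖ = 2.2361, so q_1 = (0.0000, -0.4472, 0.0000, 0.8944).
q_1·w_2 = 0.0000·3 + (-0.4472)·0 + 0.0000·(-3) + 0.8944·(-1) = -0.8944.
u_2 = w_2 + 0.8944·q_1 = (3.0000, -0.4000, -3.0000, -0.2000).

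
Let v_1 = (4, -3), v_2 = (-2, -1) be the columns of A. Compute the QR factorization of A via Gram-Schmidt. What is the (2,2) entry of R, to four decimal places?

r_{22} = 2.0000

v_1 = (4, -3); ‖v_1‖ = 5.0000, so e_1 = (0.8000, -0.6000).
e_1·v_2 = 0.8000·(-2) + (-0.6000)·(-1) = -1.0000.
u_2 = v_2 + 1.0000·e_1 = (-1.2000, -1.6000).
r_{22} = ‖u_2‖ = 2.0000.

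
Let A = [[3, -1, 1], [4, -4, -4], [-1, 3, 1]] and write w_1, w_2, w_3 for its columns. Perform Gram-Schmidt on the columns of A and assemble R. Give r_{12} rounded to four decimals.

r_{12} = -4.3146

w_1 = (3, 4, -1); ‖w_1‖ = 5.0990, so q_1 = (0.5883, 0.7845, -0.1961).
r_{12} = q_1·w_2 = -4.3146.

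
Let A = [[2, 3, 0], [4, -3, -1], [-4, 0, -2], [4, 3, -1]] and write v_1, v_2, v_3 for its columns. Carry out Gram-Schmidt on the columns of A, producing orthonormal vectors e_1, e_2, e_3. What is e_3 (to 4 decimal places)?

e_3 = (0.0000, -0.4082, -0.8165, -0.4082)

e_1 = v_1/‖v_1‖ = (2, 4, -4, 4)/7.2111 = (0.2774, 0.5547, -0.5547, 0.5547).
r_{12} = e_1·v_2 = 0.8321.
u_2 = v_2 − 0.8321·e_1 = (2.7692, -3.4615, 0.4615, 2.5385).
‖u_2‖ = 5.1291, so e_2 = (0.5399, -0.6749, 0.0900, 0.4949).
r_{13} = e_1·v_3 = 0.0000; r_{23} = e_2·v_3 = 0.0000.
u_3 = v_3 + 0.0000·e_1 − 0.0000·e_2 = (0.0000, -1.0000, -2.0000, -1.0000).
‖u_3‖ = 2.4495, so e_3 = (0.0000, -0.4082, -0.8165, -0.4082).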